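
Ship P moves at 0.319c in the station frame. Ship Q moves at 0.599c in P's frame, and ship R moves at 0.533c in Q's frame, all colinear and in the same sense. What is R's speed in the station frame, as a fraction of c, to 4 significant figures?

u ≈ 0.9241c

Compose boost 2: (0.599 + 0.319)/(1 + 0.599×0.319) = 0.9180/1.19108 = 0.770728
Compose boost 3: (0.533 + 0.770728)/(1 + 0.533×0.770728) = 1.30373/1.41080 = 0.9241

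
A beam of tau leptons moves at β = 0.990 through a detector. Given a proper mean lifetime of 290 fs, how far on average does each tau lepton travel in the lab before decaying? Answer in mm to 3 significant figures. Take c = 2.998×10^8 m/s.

d ≈ 0.610 mm

γ = 1/√(1 − 0.990²) = 7.0888
Dilated lifetime: Δt = γτ₀ = 7.0888 × 290 fs = 2055.8 fs
d = vΔt = 0.990c × 2055.8 fs = 2.9680×10^8 m/s × 2.0558×10^-12 s = 0.610 mm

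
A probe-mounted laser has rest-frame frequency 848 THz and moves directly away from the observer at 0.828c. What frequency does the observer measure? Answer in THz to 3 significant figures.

Relativistic Doppler: f_obs = f_src √((1−β)/(1+β))
= 848 × √(0.17200/1.8280) = 848 × 0.30674 = 260 THz

f_obs ≈ 260 THz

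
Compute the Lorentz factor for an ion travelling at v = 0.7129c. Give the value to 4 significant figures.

γ = 1/√(1 − β²) = 1/√(1 − 0.7129²) = 1/√(0.491774) = 1.426

γ ≈ 1.426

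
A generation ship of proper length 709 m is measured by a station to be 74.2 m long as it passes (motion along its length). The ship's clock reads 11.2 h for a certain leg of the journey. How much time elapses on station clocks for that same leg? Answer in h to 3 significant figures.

Length contraction ⇒ γ = L₀/L = 709/74.2 = 9.5553
Time dilation: Δt = γτ₀ = 9.5553 × 11.2 h = 107 h

Δt ≈ 107 h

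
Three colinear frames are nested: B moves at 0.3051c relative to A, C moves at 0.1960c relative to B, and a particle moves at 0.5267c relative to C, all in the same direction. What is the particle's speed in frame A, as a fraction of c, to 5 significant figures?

Compose boost 2: (0.1960 + 0.3051)/(1 + 0.1960×0.3051) = 0.50110/1.059800 = 0.4728252
Compose boost 3: (0.5267 + 0.4728252)/(1 + 0.5267×0.4728252) = 0.9995252/1.249037 = 0.80024

u ≈ 0.80024c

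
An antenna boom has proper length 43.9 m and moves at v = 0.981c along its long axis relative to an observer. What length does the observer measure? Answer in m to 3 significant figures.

γ = 1/√(1 − 0.981²) = 5.1544
Length contraction: L = L₀/γ = 43.9/5.1544 = 8.52 m

L ≈ 8.52 m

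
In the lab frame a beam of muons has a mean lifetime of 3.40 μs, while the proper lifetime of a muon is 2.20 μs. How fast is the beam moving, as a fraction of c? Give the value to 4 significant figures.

β ≈ 0.7624

γ = Δt/τ₀ = 3.40/2.20 = 1.54545
β = √(1 − 1/γ²) = √(1 − 1/1.54545²) = 0.7624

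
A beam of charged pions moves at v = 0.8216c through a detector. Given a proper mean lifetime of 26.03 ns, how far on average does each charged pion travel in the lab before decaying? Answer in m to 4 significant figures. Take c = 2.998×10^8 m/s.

γ = 1/√(1 − 0.8216²) = 1.75419
Dilated lifetime: Δt = γτ₀ = 1.75419 × 26.03 ns = 45.6615 ns
d = vΔt = 0.8216c × 45.6615 ns = 2.46316×10^8 m/s × 4.56615×10^-8 s = 11.25 m

d ≈ 11.25 m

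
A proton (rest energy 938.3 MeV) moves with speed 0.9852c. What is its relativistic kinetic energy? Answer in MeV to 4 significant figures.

K ≈ 4536 MeV

γ = 1/√(1 − 0.9852²) = 5.83401
K = (γ − 1)m₀c² = (5.83401 − 1) × 938.3 MeV = 4.83401 × 938.3 MeV = 4536 MeV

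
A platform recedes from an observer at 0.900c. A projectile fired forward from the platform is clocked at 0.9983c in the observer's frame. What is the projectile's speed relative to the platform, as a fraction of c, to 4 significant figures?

u' ≈ 0.9682c

Inverse velocity addition: u' = (u − v)/(1 − uv/c²)
= (0.9983 − 0.900)/(1 − 0.9983×0.900) = 0.09830/0.101530 = 0.9682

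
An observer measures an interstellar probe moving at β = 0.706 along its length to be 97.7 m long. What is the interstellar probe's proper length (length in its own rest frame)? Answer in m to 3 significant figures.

γ = 1/√(1 − 0.706²) = 1.4120
L₀ = γL = 1.4120 × 97.7 = 138 m

L₀ ≈ 138 m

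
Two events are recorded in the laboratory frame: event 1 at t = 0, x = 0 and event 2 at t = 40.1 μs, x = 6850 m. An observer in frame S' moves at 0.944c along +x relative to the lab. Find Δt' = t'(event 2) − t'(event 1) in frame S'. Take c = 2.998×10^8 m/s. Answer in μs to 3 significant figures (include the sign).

γ = 1/√(1 − 0.944²) = 3.0308
Δt' = γ(Δt − vΔx/c²) = 3.0308 × (40.1 μs − 0.944×6850 m / (2.998×10^8 m/s))
= 3.0308 × (18.531 μs) = 56.2 μs

Δt' ≈ 56.2 μs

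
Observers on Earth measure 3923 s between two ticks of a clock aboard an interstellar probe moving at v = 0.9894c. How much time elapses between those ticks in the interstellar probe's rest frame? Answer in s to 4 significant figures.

γ = 1/√(1 − 0.9894²) = 6.88630
Proper time: τ₀ = Δt/γ = 3923/6.88630 = 569.7 s

τ₀ ≈ 569.7 s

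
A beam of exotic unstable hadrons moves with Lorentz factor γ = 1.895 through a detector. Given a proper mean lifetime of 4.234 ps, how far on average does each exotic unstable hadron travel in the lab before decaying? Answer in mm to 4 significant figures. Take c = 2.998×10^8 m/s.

d ≈ 2.043 mm

β = √(1 − 1/γ²) = √(1 − 1/1.895²) = 0.849428
Dilated lifetime: Δt = γτ₀ = 1.895 × 4.234 ps = 8.02343 ps
d = vΔt = 0.849428c × 8.02343 ps = 2.54659×10^8 m/s × 8.02343×10^-12 s = 2.043 mm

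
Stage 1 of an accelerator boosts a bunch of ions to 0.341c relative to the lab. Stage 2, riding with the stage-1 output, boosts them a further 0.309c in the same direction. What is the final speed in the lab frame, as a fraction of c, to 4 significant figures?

Compose boost 2: (0.309 + 0.341)/(1 + 0.309×0.341) = 0.6500/1.10537 = 0.5880

u ≈ 0.5880c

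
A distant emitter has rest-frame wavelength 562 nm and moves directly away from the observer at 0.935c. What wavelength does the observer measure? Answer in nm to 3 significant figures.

Relativistic Doppler: λ_obs = λ_src √((1+β)/(1−β))
= 562 × √(1.9350/0.065000) = 562 × 5.4561 = 3070 nm

λ_obs ≈ 3070 nm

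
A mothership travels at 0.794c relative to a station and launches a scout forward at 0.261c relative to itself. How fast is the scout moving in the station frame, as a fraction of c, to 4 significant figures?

Compose boost 2: (0.261 + 0.794)/(1 + 0.261×0.794) = 1.055/1.20723 = 0.8739

u ≈ 0.8739c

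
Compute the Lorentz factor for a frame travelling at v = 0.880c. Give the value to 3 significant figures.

γ = 1/√(1 − β²) = 1/√(1 − 0.880²) = 1/√(0.22560) = 2.11

γ ≈ 2.11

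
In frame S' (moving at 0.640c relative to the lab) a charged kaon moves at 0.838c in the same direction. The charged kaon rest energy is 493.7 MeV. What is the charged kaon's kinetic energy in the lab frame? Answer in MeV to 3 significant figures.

u_lab = (0.838 + 0.640)/(1 + 0.838×0.640) = 0.962039
γ = 1/√(1 − 0.962039²) = 3.6642
K = (γ − 1)m₀c² = (3.6642 − 1) × 493.7 = 2.6642 × 493.7 = 1320 MeV

K ≈ 1320 MeV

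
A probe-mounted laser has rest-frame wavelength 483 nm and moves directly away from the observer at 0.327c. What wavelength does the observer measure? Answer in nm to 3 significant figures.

λ_obs ≈ 678 nm

Relativistic Doppler: λ_obs = λ_src √((1+β)/(1−β))
= 483 × √(1.3270/0.67300) = 483 × 1.4042 = 678 nm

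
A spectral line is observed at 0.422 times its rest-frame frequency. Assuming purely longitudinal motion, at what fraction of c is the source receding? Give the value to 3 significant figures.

β ≈ 0.698

f_obs/f_src = √((1−β)/(1+β)) = 0.422  ⇒  (1−β)/(1+β) = 0.17808
β = |1 − D²|/(1 + D²) = |1 − 0.17808|/(1 + 0.17808) = 0.698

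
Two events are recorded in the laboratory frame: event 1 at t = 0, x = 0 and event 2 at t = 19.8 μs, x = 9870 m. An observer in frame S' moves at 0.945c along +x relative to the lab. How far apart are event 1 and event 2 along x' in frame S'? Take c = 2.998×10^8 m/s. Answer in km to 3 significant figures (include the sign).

γ = 1/√(1 − 0.945²) = 3.0574
Δx' = γ(Δx − vΔt) = 3.0574 × (9870 m − 0.945×(2.998×10^8 m/s)×19.8×10^-6 s)
= 3.0574 × (4260.4 m) = 13.0 km

Δx' ≈ 13.0 km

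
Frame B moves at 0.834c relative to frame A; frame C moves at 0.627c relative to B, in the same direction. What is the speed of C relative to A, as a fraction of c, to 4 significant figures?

Compose boost 2: (0.627 + 0.834)/(1 + 0.627×0.834) = 1.461/1.52292 = 0.9593

u ≈ 0.9593c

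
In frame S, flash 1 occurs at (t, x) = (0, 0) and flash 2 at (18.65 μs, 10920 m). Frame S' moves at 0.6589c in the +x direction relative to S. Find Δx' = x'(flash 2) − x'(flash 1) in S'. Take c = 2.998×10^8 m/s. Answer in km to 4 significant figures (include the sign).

γ = 1/√(1 − 0.6589²) = 1.32938
Δx' = γ(Δx − vΔt) = 1.32938 × (10920 m − 0.6589×(2.998×10^8 m/s)×18.65×10^-6 s)
= 1.32938 × (7235.91 m) = 9.619 km

Δx' ≈ 9.619 km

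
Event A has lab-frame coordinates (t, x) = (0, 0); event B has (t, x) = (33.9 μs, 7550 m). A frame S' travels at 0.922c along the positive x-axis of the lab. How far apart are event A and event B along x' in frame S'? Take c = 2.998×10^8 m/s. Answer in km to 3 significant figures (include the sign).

γ = 1/√(1 − 0.922²) = 2.5827
Δx' = γ(Δx − vΔt) = 2.5827 × (7550 m − 0.922×(2.998×10^8 m/s)×33.9×10^-6 s)
= 2.5827 × (-1820.5 m) = -4.70 km

Δx' ≈ -4.70 km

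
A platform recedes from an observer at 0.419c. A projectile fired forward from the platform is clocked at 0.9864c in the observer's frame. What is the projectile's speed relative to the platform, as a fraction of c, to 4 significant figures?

u' ≈ 0.9671c

Inverse velocity addition: u' = (u − v)/(1 − uv/c²)
= (0.9864 − 0.419)/(1 − 0.9864×0.419) = 0.5674/0.586698 = 0.9671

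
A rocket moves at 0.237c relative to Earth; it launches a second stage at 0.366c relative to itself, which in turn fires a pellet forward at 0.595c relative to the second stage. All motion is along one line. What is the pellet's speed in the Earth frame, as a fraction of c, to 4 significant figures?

Compose boost 2: (0.366 + 0.237)/(1 + 0.366×0.237) = 0.6030/1.08674 = 0.554870
Compose boost 3: (0.595 + 0.554870)/(1 + 0.595×0.554870) = 1.14987/1.33015 = 0.8645

u ≈ 0.8645c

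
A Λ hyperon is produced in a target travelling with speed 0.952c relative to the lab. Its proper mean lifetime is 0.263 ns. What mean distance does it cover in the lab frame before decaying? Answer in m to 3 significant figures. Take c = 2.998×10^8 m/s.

γ = 1/√(1 − 0.952²) = 3.2669
Dilated lifetime: Δt = γτ₀ = 3.2669 × 0.263 ns = 0.85920 ns
d = vΔt = 0.952c × 0.85920 ns = 2.8541×10^8 m/s × 8.5920×10^-10 s = 0.245 m

d ≈ 0.245 m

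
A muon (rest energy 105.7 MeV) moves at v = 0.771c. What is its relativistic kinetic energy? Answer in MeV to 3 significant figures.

K ≈ 60.3 MeV

γ = 1/√(1 − 0.771²) = 1.5703
K = (γ − 1)m₀c² = (1.5703 − 1) × 105.7 MeV = 0.57027 × 105.7 MeV = 60.3 MeV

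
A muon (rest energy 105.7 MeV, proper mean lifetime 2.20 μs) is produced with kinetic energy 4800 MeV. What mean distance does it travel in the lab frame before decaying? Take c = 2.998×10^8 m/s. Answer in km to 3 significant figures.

d ≈ 30.6 km

γ = 1 + K/(m₀c²) = 1 + 4800/105.7 = 46.412
β = √(1 − 1/γ²) = 0.99977
Dilated lifetime: γτ₀ = 46.412 × 2.20 μs = 102.11 μs
d = βc·γτ₀ = 0.99977 × (2.998×10^8 m/s) × 0.00010211 s = 30.6 km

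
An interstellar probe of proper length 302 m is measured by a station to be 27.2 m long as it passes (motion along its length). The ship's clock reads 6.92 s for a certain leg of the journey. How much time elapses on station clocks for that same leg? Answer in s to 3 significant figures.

Length contraction ⇒ γ = L₀/L = 302/27.2 = 11.103
Time dilation: Δt = γτ₀ = 11.103 × 6.92 s = 76.8 s

Δt ≈ 76.8 s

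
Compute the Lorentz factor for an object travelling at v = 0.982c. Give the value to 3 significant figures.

γ ≈ 5.29

γ = 1/√(1 − β²) = 1/√(1 − 0.982²) = 1/√(0.035676) = 5.29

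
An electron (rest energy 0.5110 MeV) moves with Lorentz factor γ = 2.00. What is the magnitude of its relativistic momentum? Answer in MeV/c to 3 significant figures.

β = √(1 − 1/γ²) = √(1 − 1/2.00²) = 0.86603
p = γβm₀c = 2.00 × 0.86603 × 0.5110 MeV/c = 0.885 MeV/c

p ≈ 0.885 MeV/c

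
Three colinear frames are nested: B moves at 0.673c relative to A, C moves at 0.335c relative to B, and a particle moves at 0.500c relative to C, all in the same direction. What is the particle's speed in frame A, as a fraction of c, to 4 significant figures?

u ≈ 0.9371c

Compose boost 2: (0.335 + 0.673)/(1 + 0.335×0.673) = 1.008/1.22545 = 0.822552
Compose boost 3: (0.500 + 0.822552)/(1 + 0.500×0.822552) = 1.32255/1.41128 = 0.9371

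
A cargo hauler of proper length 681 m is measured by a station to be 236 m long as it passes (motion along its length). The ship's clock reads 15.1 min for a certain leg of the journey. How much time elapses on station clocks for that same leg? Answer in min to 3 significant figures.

Δt ≈ 43.6 min

Length contraction ⇒ γ = L₀/L = 681/236 = 2.8856
Time dilation: Δt = γτ₀ = 2.8856 × 15.1 min = 43.6 min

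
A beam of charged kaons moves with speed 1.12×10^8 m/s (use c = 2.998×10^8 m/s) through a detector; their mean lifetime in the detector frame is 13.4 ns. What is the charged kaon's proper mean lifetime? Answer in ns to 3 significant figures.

τ₀ ≈ 12.4 ns

β = v/c = 1.12×10^8 / 2.998×10^8 = 0.37358
γ = 1/√(1 − 0.37358²) = 1.0781
Proper time: τ₀ = Δt/γ = 13.4/1.0781 = 12.4 ns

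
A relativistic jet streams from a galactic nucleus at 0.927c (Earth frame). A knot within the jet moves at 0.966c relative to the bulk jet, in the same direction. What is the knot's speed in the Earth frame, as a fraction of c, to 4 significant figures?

u ≈ 0.9987c

Relativistic velocity addition: u = (u' + v)/(1 + u'v/c²)
= (0.966 + 0.927)/(1 + 0.966×0.927) = 1.893/1.89548 = 0.9987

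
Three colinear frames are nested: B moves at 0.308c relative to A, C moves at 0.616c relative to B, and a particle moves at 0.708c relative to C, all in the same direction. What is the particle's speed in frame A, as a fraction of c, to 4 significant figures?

Compose boost 2: (0.616 + 0.308)/(1 + 0.616×0.308) = 0.9240/1.18973 = 0.776648
Compose boost 3: (0.708 + 0.776648)/(1 + 0.708×0.776648) = 1.48465/1.54987 = 0.9579

u ≈ 0.9579c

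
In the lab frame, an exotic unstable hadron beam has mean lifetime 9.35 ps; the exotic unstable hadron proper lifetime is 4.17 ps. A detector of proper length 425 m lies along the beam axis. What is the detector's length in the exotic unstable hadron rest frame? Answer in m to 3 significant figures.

L ≈ 190 m

Time dilation ⇒ γ = Δt/τ₀ = 9.35/4.17 = 2.2422
Length contraction: L = L₀/γ = 425/2.2422 = 190 m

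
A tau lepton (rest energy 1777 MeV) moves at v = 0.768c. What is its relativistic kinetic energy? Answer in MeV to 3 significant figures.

K ≈ 998 MeV

γ = 1/√(1 − 0.768²) = 1.5614
K = (γ − 1)m₀c² = (1.5614 − 1) × 1777 MeV = 0.56140 × 1777 MeV = 998 MeV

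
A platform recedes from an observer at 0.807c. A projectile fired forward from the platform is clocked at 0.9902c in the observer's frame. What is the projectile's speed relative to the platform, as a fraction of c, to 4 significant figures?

Inverse velocity addition: u' = (u − v)/(1 − uv/c²)
= (0.9902 − 0.807)/(1 − 0.9902×0.807) = 0.1832/0.200909 = 0.9119

u' ≈ 0.9119c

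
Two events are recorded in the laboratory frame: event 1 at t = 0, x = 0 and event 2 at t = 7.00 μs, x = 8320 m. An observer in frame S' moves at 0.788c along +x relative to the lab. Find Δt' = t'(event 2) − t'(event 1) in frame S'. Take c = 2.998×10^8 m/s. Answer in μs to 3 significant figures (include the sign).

Δt' ≈ -24.1 μs

γ = 1/√(1 − 0.788²) = 1.6242
Δt' = γ(Δt − vΔx/c²) = 1.6242 × (7.00 μs − 0.788×8320 m / (2.998×10^8 m/s))
= 1.6242 × (-14.868 μs) = -24.1 μs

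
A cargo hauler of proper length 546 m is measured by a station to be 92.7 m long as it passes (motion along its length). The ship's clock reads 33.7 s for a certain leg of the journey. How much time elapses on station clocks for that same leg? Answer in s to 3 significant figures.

Δt ≈ 198 s

Length contraction ⇒ γ = L₀/L = 546/92.7 = 5.8900
Time dilation: Δt = γτ₀ = 5.8900 × 33.7 s = 198 s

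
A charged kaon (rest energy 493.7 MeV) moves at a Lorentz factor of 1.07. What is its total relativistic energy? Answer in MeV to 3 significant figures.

γ = 1.07 (given)
E = γm₀c² = 1.07 × 493.7 MeV = 528 MeV

E ≈ 528 MeV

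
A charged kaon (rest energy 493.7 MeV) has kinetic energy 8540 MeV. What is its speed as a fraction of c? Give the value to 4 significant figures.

β ≈ 0.9985

γ = 1 + K/(m₀c²) = 1 + 8540/493.7 = 18.2980
β = √(1 − 1/γ²) = 0.9985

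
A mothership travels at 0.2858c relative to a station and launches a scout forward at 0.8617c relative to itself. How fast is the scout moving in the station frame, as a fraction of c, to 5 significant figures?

u ≈ 0.92074c

Compose boost 2: (0.8617 + 0.2858)/(1 + 0.8617×0.2858) = 1.1475/1.246274 = 0.92074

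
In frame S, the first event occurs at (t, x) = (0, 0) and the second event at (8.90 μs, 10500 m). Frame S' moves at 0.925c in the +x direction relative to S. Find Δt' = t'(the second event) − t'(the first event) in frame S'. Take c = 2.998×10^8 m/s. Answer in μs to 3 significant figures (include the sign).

Δt' ≈ -61.8 μs

γ = 1/√(1 − 0.925²) = 2.6318
Δt' = γ(Δt − vΔx/c²) = 2.6318 × (8.90 μs − 0.925×10500 m / (2.998×10^8 m/s))
= 2.6318 × (-23.497 μs) = -61.8 μs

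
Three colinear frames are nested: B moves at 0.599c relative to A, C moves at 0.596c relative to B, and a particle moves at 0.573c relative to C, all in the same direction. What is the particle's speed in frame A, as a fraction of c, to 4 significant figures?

u ≈ 0.9661c

Compose boost 2: (0.596 + 0.599)/(1 + 0.596×0.599) = 1.195/1.35700 = 0.880616
Compose boost 3: (0.573 + 0.880616)/(1 + 0.573×0.880616) = 1.45362/1.50459 = 0.9661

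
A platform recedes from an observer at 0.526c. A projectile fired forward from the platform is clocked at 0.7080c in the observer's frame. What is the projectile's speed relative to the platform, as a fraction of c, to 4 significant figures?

Inverse velocity addition: u' = (u − v)/(1 − uv/c²)
= (0.7080 − 0.526)/(1 − 0.7080×0.526) = 0.1820/0.627592 = 0.2900

u' ≈ 0.2900c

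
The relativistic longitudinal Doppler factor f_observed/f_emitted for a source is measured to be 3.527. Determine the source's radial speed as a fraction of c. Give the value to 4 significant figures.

f_obs/f_src = √((1+β)/(1−β)) = 3.527  ⇒  (1+β)/(1−β) = 12.4397
β = |1 − D²|/(1 + D²) = |1 − 12.4397|/(1 + 12.4397) = 0.8512

β ≈ 0.8512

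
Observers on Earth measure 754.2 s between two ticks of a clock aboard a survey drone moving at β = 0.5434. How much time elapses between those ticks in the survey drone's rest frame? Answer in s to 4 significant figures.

γ = 1/√(1 − 0.5434²) = 1.19122
Proper time: τ₀ = Δt/γ = 754.2/1.19122 = 633.1 s

τ₀ ≈ 633.1 s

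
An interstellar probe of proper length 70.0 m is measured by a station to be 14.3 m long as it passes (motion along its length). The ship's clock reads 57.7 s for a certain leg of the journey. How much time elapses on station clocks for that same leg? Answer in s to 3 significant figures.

Δt ≈ 282 s

Length contraction ⇒ γ = L₀/L = 70.0/14.3 = 4.8951
Time dilation: Δt = γτ₀ = 4.8951 × 57.7 s = 282 s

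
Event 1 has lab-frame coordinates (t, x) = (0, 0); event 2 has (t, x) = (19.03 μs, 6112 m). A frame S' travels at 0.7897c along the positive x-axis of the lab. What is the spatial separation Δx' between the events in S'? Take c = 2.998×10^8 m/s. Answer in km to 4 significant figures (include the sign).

Δx' ≈ 2.619 km

γ = 1/√(1 − 0.7897²) = 1.63001
Δx' = γ(Δx − vΔt) = 1.63001 × (6112 m − 0.7897×(2.998×10^8 m/s)×19.03×10^-6 s)
= 1.63001 × (1606.61 m) = 2.619 km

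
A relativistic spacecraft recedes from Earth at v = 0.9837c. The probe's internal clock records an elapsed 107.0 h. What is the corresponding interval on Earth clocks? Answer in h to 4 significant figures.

Δt ≈ 595.0 h

γ = 1/√(1 − 0.9837²) = 5.56120
Time dilation: Δt = γτ₀ = 5.56120 × 107.0 h = 595.0 h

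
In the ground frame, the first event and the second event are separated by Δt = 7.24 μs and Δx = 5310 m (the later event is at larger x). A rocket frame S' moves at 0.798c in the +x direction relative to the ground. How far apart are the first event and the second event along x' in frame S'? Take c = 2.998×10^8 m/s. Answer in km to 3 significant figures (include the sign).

Δx' ≈ 5.94 km

γ = 1/√(1 − 0.798²) = 1.6593
Δx' = γ(Δx − vΔt) = 1.6593 × (5310 m − 0.798×(2.998×10^8 m/s)×7.24×10^-6 s)
= 1.6593 × (3577.9 m) = 5.94 km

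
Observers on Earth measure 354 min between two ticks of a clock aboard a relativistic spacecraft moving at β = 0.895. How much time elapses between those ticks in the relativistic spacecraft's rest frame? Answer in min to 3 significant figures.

τ₀ ≈ 158 min

γ = 1/√(1 − 0.895²) = 2.2418
Proper time: τ₀ = Δt/γ = 354/2.2418 = 158 min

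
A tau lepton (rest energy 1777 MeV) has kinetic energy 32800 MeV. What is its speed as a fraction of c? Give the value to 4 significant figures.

β ≈ 0.9987

γ = 1 + K/(m₀c²) = 1 + 32800/1777 = 19.4581
β = √(1 − 1/γ²) = 0.9987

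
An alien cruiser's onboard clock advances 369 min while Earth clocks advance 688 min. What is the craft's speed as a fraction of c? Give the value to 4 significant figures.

γ = Δt/τ₀ = 688/369 = 1.86450
β = √(1 − 1/γ²) = √(1 − 1/1.86450²) = 0.8440

β ≈ 0.8440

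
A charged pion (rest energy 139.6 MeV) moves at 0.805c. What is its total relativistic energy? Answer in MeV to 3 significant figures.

E ≈ 235 MeV

γ = 1/√(1 − 0.805²) = 1.6856
E = γm₀c² = 1.6856 × 139.6 MeV = 235 MeV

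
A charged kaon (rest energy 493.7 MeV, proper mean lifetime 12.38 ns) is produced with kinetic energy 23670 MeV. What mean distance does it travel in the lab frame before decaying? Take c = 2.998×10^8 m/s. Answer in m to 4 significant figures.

d ≈ 181.6 m

γ = 1 + K/(m₀c²) = 1 + 23670/493.7 = 48.9441
β = √(1 − 1/γ²) = 0.999791
Dilated lifetime: γτ₀ = 48.9441 × 12.38 ns = 605.928 ns
d = βc·γτ₀ = 0.999791 × (2.998×10^8 m/s) × 6.05928×10^-7 s = 181.6 m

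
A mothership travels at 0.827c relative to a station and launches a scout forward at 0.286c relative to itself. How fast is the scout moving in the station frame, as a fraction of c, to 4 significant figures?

Compose boost 2: (0.286 + 0.827)/(1 + 0.286×0.827) = 1.113/1.23652 = 0.9001

u ≈ 0.9001c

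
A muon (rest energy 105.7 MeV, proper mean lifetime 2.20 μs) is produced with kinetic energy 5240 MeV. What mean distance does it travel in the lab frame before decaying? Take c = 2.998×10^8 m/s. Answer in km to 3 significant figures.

d ≈ 33.4 km

γ = 1 + K/(m₀c²) = 1 + 5240/105.7 = 50.574
β = √(1 − 1/γ²) = 0.99980
Dilated lifetime: γτ₀ = 50.574 × 2.20 μs = 111.26 μs
d = βc·γτ₀ = 0.99980 × (2.998×10^8 m/s) × 0.00011126 s = 33.4 km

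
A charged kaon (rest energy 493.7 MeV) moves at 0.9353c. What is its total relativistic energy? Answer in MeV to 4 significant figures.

γ = 1/√(1 − 0.9353²) = 2.82601
E = γm₀c² = 2.82601 × 493.7 MeV = 1395 MeV

E ≈ 1395 MeV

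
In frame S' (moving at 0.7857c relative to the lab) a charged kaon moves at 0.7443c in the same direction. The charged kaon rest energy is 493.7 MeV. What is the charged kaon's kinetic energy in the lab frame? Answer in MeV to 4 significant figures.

u_lab = (0.7443 + 0.7857)/(1 + 0.7443×0.7857) = 0.9654236
γ = 1/√(1 − 0.9654236²) = 3.83603
K = (γ − 1)m₀c² = (3.83603 − 1) × 493.7 = 2.83603 × 493.7 = 1400 MeV

K ≈ 1400 MeV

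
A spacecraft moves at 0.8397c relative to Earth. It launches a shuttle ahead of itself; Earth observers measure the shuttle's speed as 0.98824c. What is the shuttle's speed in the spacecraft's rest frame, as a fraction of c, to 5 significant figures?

Inverse velocity addition: u' = (u − v)/(1 − uv/c²)
= (0.98824 − 0.8397)/(1 − 0.98824×0.8397) = 0.14854/0.1701749 = 0.87287

u' ≈ 0.87287c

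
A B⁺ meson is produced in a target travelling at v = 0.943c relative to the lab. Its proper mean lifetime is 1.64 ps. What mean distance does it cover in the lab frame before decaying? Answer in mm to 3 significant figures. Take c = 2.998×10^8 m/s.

d ≈ 1.39 mm

γ = 1/√(1 − 0.943²) = 3.0049
Dilated lifetime: Δt = γτ₀ = 3.0049 × 1.64 ps = 4.9280 ps
d = vΔt = 0.943c × 4.9280 ps = 2.8271×10^8 m/s × 4.9280×10^-12 s = 1.39 mm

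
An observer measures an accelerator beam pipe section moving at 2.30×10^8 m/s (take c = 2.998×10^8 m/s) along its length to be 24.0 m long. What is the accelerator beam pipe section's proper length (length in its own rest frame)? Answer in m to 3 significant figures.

β = v/c = 2.30×10^8 / 2.998×10^8 = 0.76718
γ = 1/√(1 − 0.76718²) = 1.5590
L₀ = γL = 1.5590 × 24.0 = 37.4 m

L₀ ≈ 37.4 m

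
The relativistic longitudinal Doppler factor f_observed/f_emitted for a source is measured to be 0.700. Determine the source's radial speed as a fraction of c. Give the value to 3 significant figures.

β ≈ 0.342

f_obs/f_src = √((1−β)/(1+β)) = 0.700  ⇒  (1−β)/(1+β) = 0.49000
β = |1 − D²|/(1 + D²) = |1 − 0.49000|/(1 + 0.49000) = 0.342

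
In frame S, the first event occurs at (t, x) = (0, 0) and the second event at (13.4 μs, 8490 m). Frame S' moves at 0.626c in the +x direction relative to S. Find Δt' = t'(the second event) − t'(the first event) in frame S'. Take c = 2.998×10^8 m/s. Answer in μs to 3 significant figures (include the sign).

γ = 1/√(1 − 0.626²) = 1.2823
Δt' = γ(Δt − vΔx/c²) = 1.2823 × (13.4 μs − 0.626×8490 m / (2.998×10^8 m/s))
= 1.2823 × (-4.3276 μs) = -5.55 μs

Δt' ≈ -5.55 μs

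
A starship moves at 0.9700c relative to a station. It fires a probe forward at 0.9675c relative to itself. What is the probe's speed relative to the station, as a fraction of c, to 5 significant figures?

u ≈ 0.99950c

Relativistic velocity addition: u = (u' + v)/(1 + u'v/c²)
= (0.9675 + 0.9700)/(1 + 0.9675×0.9700) = 1.9375/1.938475 = 0.99950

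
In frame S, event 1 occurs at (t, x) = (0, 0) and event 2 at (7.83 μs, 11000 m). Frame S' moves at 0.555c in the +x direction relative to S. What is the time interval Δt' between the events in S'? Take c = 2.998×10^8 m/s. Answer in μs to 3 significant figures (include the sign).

γ = 1/√(1 − 0.555²) = 1.2021
Δt' = γ(Δt − vΔx/c²) = 1.2021 × (7.83 μs − 0.555×11000 m / (2.998×10^8 m/s))
= 1.2021 × (-12.534 μs) = -15.1 μs

Δt' ≈ -15.1 μs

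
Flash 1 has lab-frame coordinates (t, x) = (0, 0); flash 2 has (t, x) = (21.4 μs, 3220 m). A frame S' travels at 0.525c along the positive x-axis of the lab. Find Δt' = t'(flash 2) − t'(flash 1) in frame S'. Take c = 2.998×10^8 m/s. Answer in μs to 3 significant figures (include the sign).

Δt' ≈ 18.5 μs

γ = 1/√(1 − 0.525²) = 1.1749
Δt' = γ(Δt − vΔx/c²) = 1.1749 × (21.4 μs − 0.525×3220 m / (2.998×10^8 m/s))
= 1.1749 × (15.761 μs) = 18.5 μs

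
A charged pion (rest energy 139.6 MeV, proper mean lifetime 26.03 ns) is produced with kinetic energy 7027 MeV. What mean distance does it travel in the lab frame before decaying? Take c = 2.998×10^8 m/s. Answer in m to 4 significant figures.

γ = 1 + K/(m₀c²) = 1 + 7027/139.6 = 51.3367
β = √(1 − 1/γ²) = 0.999810
Dilated lifetime: γτ₀ = 51.3367 × 26.03 ns = 1336.29 ns
d = βc·γτ₀ = 0.999810 × (2.998×10^8 m/s) × 1.33629×10^-6 s = 400.5 m

d ≈ 400.5 m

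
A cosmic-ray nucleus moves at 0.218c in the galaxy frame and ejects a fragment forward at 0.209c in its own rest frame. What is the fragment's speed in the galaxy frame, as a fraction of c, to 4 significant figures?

Compose boost 2: (0.209 + 0.218)/(1 + 0.209×0.218) = 0.4270/1.04556 = 0.4084

u ≈ 0.4084c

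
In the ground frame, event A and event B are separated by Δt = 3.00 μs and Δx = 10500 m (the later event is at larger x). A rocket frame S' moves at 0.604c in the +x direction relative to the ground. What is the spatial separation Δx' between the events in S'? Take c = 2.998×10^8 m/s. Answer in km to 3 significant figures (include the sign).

γ = 1/√(1 − 0.604²) = 1.2547
Δx' = γ(Δx − vΔt) = 1.2547 × (10500 m − 0.604×(2.998×10^8 m/s)×3.00×10^-6 s)
= 1.2547 × (9956.8 m) = 12.5 km

Δx' ≈ 12.5 km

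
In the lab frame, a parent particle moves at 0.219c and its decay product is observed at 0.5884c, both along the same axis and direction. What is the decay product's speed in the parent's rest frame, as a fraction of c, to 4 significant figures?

Inverse velocity addition: u' = (u − v)/(1 − uv/c²)
= (0.5884 − 0.219)/(1 − 0.5884×0.219) = 0.3694/0.871140 = 0.4240

u' ≈ 0.4240c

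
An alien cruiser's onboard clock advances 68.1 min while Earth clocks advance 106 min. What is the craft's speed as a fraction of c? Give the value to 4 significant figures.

γ = Δt/τ₀ = 106/68.1 = 1.55653
β = √(1 − 1/γ²) = √(1 − 1/1.55653²) = 0.7663

β ≈ 0.7663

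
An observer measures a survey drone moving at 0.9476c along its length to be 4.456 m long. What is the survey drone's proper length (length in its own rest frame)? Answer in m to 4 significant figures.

γ = 1/√(1 − 0.9476²) = 3.13029
L₀ = γL = 3.13029 × 4.456 = 13.95 m

L₀ ≈ 13.95 m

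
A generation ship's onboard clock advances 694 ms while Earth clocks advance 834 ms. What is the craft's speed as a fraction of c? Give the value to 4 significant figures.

β ≈ 0.5546

γ = Δt/τ₀ = 834/694 = 1.20173
β = √(1 − 1/γ²) = √(1 − 1/1.20173²) = 0.5546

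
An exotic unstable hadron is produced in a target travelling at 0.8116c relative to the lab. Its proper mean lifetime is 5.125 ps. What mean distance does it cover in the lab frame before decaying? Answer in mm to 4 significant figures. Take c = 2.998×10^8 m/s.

γ = 1/√(1 − 0.8116²) = 1.71170
Dilated lifetime: Δt = γτ₀ = 1.71170 × 5.125 ps = 8.77248 ps
d = vΔt = 0.8116c × 8.77248 ps = 2.43318×10^8 m/s × 8.77248×10^-12 s = 2.134 mm

d ≈ 2.134 mm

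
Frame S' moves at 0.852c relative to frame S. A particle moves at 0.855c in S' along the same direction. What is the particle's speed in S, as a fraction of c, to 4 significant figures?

u ≈ 0.9876c

Relativistic velocity addition: u = (u' + v)/(1 + u'v/c²)
= (0.855 + 0.852)/(1 + 0.855×0.852) = 1.707/1.72846 = 0.9876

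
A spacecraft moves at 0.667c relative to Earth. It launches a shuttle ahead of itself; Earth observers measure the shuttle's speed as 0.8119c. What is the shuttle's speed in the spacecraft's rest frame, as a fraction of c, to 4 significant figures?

Inverse velocity addition: u' = (u − v)/(1 − uv/c²)
= (0.8119 − 0.667)/(1 − 0.8119×0.667) = 0.1449/0.458463 = 0.3161

u' ≈ 0.3161c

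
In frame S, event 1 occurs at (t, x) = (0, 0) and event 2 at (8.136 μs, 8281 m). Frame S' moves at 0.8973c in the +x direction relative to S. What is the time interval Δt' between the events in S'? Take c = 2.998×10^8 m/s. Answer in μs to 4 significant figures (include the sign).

Δt' ≈ -37.72 μs

γ = 1/√(1 − 0.8973²) = 2.26541
Δt' = γ(Δt − vΔx/c²) = 2.26541 × (8.136 μs − 0.8973×8281 m / (2.998×10^8 m/s))
= 2.26541 × (-16.6490 μs) = -37.72 μs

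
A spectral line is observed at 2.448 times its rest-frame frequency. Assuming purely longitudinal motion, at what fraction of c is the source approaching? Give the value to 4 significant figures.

f_obs/f_src = √((1+β)/(1−β)) = 2.448  ⇒  (1+β)/(1−β) = 5.99270
β = |1 − D²|/(1 + D²) = |1 − 5.99270|/(1 + 5.99270) = 0.7140

β ≈ 0.7140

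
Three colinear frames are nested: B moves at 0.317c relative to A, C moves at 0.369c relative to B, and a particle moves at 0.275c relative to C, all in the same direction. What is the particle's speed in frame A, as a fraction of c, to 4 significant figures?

u ≈ 0.7607c

Compose boost 2: (0.369 + 0.317)/(1 + 0.369×0.317) = 0.6860/1.11697 = 0.614160
Compose boost 3: (0.275 + 0.614160)/(1 + 0.275×0.614160) = 0.889160/1.16889 = 0.7607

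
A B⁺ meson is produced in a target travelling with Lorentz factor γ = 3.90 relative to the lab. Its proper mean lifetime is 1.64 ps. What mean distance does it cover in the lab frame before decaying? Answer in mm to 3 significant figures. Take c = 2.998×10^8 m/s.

β = √(1 − 1/γ²) = √(1 − 1/3.90²) = 0.96657
Dilated lifetime: Δt = γτ₀ = 3.90 × 1.64 ps = 6.3960 ps
d = vΔt = 0.96657c × 6.3960 ps = 2.8978×10^8 m/s × 6.3960×10^-12 s = 1.85 mm

d ≈ 1.85 mm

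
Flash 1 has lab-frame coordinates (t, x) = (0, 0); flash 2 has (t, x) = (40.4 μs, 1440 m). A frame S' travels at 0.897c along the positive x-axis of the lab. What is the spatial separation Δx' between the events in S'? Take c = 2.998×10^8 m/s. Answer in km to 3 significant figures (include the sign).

Δx' ≈ -21.3 km

γ = 1/√(1 − 0.897²) = 2.2623
Δx' = γ(Δx − vΔt) = 2.2623 × (1440 m − 0.897×(2.998×10^8 m/s)×40.4×10^-6 s)
= 2.2623 × (-9424.4 m) = -21.3 km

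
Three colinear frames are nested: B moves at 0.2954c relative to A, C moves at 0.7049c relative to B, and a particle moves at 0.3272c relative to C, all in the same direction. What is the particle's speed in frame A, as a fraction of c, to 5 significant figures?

u ≈ 0.90890c

Compose boost 2: (0.7049 + 0.2954)/(1 + 0.7049×0.2954) = 1.0003/1.208227 = 0.8279070
Compose boost 3: (0.3272 + 0.8279070)/(1 + 0.3272×0.8279070) = 1.155107/1.270891 = 0.90890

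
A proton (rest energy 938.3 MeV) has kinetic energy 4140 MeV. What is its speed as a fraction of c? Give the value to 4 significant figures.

γ = 1 + K/(m₀c²) = 1 + 4140/938.3 = 5.41223
β = √(1 − 1/γ²) = 0.9828

β ≈ 0.9828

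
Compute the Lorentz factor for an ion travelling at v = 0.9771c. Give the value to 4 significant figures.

γ ≈ 4.700

γ = 1/√(1 − β²) = 1/√(1 − 0.9771²) = 1/√(0.0452756) = 4.700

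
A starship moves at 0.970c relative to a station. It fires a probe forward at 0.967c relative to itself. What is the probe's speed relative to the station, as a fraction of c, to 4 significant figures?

u ≈ 0.9995c

Relativistic velocity addition: u = (u' + v)/(1 + u'v/c²)
= (0.967 + 0.970)/(1 + 0.967×0.970) = 1.937/1.93799 = 0.9995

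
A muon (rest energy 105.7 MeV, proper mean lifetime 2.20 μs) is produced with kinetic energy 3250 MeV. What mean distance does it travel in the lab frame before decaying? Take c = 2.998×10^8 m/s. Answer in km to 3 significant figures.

d ≈ 20.9 km

γ = 1 + K/(m₀c²) = 1 + 3250/105.7 = 31.747
β = √(1 − 1/γ²) = 0.99950
Dilated lifetime: γτ₀ = 31.747 × 2.20 μs = 69.844 μs
d = βc·γτ₀ = 0.99950 × (2.998×10^8 m/s) × 6.9844×10^-5 s = 20.9 km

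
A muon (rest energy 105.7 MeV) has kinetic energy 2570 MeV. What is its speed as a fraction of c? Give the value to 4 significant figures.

γ = 1 + K/(m₀c²) = 1 + 2570/105.7 = 25.3141
β = √(1 − 1/γ²) = 0.9992

β ≈ 0.9992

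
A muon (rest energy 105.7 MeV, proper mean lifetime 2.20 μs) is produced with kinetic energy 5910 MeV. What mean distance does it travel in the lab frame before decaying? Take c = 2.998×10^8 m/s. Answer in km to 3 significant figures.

γ = 1 + K/(m₀c²) = 1 + 5910/105.7 = 56.913
β = √(1 − 1/γ²) = 0.99985
Dilated lifetime: γτ₀ = 56.913 × 2.20 μs = 125.21 μs
d = βc·γτ₀ = 0.99985 × (2.998×10^8 m/s) × 0.00012521 s = 37.5 km

d ≈ 37.5 km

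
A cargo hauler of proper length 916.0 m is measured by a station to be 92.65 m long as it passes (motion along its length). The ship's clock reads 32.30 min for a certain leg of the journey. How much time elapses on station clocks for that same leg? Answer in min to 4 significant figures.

Δt ≈ 319.3 min

Length contraction ⇒ γ = L₀/L = 916.0/92.65 = 9.88667
Time dilation: Δt = γτ₀ = 9.88667 × 32.30 min = 319.3 min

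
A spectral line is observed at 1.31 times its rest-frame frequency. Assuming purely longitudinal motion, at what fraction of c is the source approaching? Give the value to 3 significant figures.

β ≈ 0.264

f_obs/f_src = √((1+β)/(1−β)) = 1.31  ⇒  (1+β)/(1−β) = 1.7161
β = |1 − D²|/(1 + D²) = |1 − 1.7161|/(1 + 1.7161) = 0.264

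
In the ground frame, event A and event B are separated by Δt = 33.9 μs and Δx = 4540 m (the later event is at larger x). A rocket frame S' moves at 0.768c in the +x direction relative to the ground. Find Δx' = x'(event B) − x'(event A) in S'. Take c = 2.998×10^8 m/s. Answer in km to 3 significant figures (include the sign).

γ = 1/√(1 − 0.768²) = 1.5614
Δx' = γ(Δx − vΔt) = 1.5614 × (4540 m − 0.768×(2.998×10^8 m/s)×33.9×10^-6 s)
= 1.5614 × (-3265.4 m) = -5.10 km

Δx' ≈ -5.10 km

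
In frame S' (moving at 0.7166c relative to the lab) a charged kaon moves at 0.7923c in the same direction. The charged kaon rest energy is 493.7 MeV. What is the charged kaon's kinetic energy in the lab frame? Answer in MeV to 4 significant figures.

K ≈ 1325 MeV

u_lab = (0.7923 + 0.7166)/(1 + 0.7923×0.7166) = 0.9624546
γ = 1/√(1 − 0.9624546²) = 3.68402
K = (γ − 1)m₀c² = (3.68402 − 1) × 493.7 = 2.68402 × 493.7 = 1325 MeV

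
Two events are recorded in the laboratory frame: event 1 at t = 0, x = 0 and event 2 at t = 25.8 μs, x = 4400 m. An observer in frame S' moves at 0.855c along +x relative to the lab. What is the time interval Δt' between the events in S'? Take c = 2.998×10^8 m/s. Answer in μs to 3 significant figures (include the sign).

Δt' ≈ 25.6 μs

γ = 1/√(1 − 0.855²) = 1.9282
Δt' = γ(Δt − vΔx/c²) = 1.9282 × (25.8 μs − 0.855×4400 m / (2.998×10^8 m/s))
= 1.9282 × (13.252 μs) = 25.6 μs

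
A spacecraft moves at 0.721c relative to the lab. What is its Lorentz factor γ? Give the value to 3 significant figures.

γ ≈ 1.44

γ = 1/√(1 − β²) = 1/√(1 − 0.721²) = 1/√(0.48016) = 1.44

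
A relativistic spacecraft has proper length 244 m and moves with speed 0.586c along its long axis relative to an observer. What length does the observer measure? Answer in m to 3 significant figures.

L ≈ 198 m

γ = 1/√(1 − 0.586²) = 1.2341
Length contraction: L = L₀/γ = 244/1.2341 = 198 m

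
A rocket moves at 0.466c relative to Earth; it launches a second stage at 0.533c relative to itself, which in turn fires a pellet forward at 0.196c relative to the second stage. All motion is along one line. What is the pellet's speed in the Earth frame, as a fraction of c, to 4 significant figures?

u ≈ 0.8612c

Compose boost 2: (0.533 + 0.466)/(1 + 0.533×0.466) = 0.9990/1.24838 = 0.800238
Compose boost 3: (0.196 + 0.800238)/(1 + 0.196×0.800238) = 0.996238/1.15685 = 0.8612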